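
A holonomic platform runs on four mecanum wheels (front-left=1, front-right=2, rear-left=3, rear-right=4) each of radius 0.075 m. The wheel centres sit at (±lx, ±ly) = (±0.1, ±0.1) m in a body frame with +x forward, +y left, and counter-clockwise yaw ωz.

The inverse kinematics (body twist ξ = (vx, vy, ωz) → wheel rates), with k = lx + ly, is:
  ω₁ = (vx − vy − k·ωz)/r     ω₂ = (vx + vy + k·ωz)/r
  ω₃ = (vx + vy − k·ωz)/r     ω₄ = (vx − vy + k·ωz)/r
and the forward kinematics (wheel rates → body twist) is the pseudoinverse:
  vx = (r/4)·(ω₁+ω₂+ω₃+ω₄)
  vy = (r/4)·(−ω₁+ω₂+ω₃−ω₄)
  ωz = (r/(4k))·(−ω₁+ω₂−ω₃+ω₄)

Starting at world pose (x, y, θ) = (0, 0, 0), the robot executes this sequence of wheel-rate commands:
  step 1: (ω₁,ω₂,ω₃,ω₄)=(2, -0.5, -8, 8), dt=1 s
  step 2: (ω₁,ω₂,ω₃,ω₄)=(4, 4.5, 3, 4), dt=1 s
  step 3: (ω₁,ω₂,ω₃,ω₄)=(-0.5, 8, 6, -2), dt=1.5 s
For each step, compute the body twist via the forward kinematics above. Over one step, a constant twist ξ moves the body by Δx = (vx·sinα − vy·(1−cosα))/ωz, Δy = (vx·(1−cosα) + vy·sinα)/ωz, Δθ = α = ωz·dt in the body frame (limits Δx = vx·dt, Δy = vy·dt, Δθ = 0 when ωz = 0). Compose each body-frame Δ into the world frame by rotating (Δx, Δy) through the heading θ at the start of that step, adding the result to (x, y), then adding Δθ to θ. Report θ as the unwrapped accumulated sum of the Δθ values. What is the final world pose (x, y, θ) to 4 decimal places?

step 1: ξ=(vx,vy,ωz)=(0.0281, -0.3469, 1.2656), dt=1.0 → body Δ=(0.2129, -0.2459, 1.2656) → world pose (0.2129, -0.2459, 1.2656)
step 2: ξ=(vx,vy,ωz)=(0.2906, -0.0094, 0.1406), dt=1.0 → body Δ=(0.2903, 0.0111, 0.1406) → world pose (0.2896, 0.0344, 1.4062)
step 3: ξ=(vx,vy,ωz)=(0.2156, 0.3094, 0.0469), dt=1.5 → body Δ=(0.3069, 0.4750, 0.0703) → world pose (-0.1288, 0.4149, 1.4766)

(-0.1288, 0.4149, 1.4766)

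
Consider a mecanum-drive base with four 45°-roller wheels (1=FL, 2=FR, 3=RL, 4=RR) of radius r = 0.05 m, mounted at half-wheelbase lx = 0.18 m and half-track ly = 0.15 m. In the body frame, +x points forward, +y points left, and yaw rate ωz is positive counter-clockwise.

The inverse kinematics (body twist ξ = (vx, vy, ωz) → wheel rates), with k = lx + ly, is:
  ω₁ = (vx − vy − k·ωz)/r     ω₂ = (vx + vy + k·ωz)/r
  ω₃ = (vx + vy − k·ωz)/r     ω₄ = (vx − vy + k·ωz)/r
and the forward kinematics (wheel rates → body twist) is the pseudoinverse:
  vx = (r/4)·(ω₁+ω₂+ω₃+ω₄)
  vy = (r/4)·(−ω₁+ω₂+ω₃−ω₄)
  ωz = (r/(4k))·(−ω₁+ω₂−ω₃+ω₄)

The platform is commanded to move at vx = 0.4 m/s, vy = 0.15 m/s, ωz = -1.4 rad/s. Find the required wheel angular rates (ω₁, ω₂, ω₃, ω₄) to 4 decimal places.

(14.2400, 1.7600, 20.2400, -4.2400)

k = lx + ly = 0.18 + 0.15 = 0.3300;  k·ωz = 0.3300·-1.4 = -0.4620
ω₁ (FL) = (vx − vy − k·ωz)/r = 0.7120/0.05 = 14.2400
ω₂ (FR) = (vx + vy + k·ωz)/r = 0.0880/0.05 = 1.7600
ω₃ (RL) = (vx + vy − k·ωz)/r = 1.0120/0.05 = 20.2400
ω₄ (RR) = (vx − vy + k·ωz)/r = -0.2120/0.05 = -4.2400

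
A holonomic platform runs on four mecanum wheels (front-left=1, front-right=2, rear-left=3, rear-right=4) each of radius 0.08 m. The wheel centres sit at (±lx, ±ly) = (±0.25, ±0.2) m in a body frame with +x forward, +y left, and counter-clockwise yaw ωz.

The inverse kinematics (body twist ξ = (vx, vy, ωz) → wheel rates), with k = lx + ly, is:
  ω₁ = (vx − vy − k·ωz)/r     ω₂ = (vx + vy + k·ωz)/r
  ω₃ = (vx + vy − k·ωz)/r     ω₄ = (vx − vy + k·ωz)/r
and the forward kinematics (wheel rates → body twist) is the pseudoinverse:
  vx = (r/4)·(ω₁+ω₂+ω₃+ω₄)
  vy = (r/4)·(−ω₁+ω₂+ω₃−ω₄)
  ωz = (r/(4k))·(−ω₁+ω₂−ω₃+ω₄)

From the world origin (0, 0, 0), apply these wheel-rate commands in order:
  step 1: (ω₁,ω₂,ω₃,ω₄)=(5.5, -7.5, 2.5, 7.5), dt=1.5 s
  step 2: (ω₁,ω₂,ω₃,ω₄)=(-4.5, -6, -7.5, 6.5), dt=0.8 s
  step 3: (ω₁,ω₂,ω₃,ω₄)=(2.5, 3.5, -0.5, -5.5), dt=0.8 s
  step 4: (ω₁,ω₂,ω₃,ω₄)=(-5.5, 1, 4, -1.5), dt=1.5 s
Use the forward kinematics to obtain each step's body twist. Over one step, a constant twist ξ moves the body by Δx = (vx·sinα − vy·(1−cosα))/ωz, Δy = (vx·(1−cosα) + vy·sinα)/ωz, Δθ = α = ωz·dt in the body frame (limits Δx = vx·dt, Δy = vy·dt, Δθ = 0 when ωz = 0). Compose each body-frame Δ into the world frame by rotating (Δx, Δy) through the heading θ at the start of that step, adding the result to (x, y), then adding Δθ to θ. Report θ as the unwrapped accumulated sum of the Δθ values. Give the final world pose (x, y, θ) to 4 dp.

step 1: ξ=(vx,vy,ωz)=(0.1600, -0.3600, -0.3556), dt=1.5 → body Δ=(0.0882, -0.5773, -0.5333) → world pose (0.0882, -0.5773, -0.5333)
step 2: ξ=(vx,vy,ωz)=(-0.2300, -0.3100, 0.5556), dt=0.8 → body Δ=(-0.1238, -0.2801, 0.4444) → world pose (-0.1609, -0.7556, -0.0889)
step 3: ξ=(vx,vy,ωz)=(0.0000, 0.1200, -0.1778), dt=0.8 → body Δ=(0.0068, 0.0957, -0.1422) → world pose (-0.1456, -0.6609, -0.2311)
step 4: ξ=(vx,vy,ωz)=(-0.0400, 0.2400, 0.0444), dt=1.5 → body Δ=(-0.0720, 0.3577, 0.0667) → world pose (-0.1337, -0.2962, -0.1644)

(-0.1337, -0.2962, -0.1644)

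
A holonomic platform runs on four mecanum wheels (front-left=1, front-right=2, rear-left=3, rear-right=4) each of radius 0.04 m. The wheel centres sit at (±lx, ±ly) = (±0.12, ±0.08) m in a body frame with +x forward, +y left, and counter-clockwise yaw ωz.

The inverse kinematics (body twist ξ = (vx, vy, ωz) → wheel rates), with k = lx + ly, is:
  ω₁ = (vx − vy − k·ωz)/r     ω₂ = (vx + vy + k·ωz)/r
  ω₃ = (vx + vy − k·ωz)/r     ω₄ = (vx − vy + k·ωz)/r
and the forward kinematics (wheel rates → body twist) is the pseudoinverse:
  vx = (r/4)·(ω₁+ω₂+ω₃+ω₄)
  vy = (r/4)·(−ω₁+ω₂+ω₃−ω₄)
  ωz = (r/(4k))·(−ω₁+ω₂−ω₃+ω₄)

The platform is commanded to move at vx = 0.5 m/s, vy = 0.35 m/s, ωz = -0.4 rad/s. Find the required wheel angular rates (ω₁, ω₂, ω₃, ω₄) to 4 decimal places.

k = lx + ly = 0.12 + 0.08 = 0.2000;  k·ωz = 0.2000·-0.4 = -0.0800
ω₁ (FL) = (vx − vy − k·ωz)/r = 0.2300/0.04 = 5.7500
ω₂ (FR) = (vx + vy + k·ωz)/r = 0.7700/0.04 = 19.2500
ω₃ (RL) = (vx + vy − k·ωz)/r = 0.9300/0.04 = 23.2500
ω₄ (RR) = (vx − vy + k·ωz)/r = 0.0700/0.04 = 1.7500

(5.7500, 19.2500, 23.2500, 1.7500)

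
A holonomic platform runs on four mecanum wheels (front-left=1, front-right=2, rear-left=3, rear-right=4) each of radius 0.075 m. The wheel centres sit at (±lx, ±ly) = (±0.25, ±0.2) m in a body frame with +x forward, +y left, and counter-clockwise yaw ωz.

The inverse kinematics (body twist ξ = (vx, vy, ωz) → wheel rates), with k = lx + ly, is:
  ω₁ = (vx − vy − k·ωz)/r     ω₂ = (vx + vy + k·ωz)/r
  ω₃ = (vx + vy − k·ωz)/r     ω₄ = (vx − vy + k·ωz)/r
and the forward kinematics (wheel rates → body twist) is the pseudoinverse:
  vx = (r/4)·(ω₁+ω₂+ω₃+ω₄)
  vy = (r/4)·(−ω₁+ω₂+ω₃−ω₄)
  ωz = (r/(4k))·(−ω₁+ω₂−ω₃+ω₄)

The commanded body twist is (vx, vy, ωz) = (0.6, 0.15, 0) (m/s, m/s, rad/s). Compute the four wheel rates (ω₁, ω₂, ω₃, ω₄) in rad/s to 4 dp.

(6.0000, 10.0000, 10.0000, 6.0000)

k = lx + ly = 0.25 + 0.2 = 0.4500;  k·ωz = 0.4500·0 = 0.0000
ω₁ (FL) = (vx − vy − k·ωz)/r = 0.4500/0.075 = 6.0000
ω₂ (FR) = (vx + vy + k·ωz)/r = 0.7500/0.075 = 10.0000
ω₃ (RL) = (vx + vy − k·ωz)/r = 0.7500/0.075 = 10.0000
ω₄ (RR) = (vx − vy + k·ωz)/r = 0.4500/0.075 = 6.0000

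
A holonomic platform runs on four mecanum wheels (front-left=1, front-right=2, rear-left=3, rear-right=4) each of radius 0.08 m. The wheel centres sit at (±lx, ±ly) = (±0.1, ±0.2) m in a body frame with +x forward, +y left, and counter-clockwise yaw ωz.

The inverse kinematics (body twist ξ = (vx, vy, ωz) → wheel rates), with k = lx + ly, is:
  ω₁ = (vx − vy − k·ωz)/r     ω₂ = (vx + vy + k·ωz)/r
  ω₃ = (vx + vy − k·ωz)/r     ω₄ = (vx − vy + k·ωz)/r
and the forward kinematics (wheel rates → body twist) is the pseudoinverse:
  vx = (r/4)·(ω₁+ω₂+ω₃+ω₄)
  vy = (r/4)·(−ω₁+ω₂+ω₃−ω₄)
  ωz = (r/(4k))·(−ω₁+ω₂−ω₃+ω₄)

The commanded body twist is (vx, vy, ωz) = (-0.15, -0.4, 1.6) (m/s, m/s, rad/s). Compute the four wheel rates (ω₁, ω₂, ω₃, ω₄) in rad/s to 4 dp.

(-2.8750, -0.8750, -12.8750, 9.1250)

k = lx + ly = 0.1 + 0.2 = 0.3000;  k·ωz = 0.3000·1.6 = 0.4800
ω₁ (FL) = (vx − vy − k·ωz)/r = -0.2300/0.08 = -2.8750
ω₂ (FR) = (vx + vy + k·ωz)/r = -0.0700/0.08 = -0.8750
ω₃ (RL) = (vx + vy − k·ωz)/r = -1.0300/0.08 = -12.8750
ω₄ (RR) = (vx − vy + k·ωz)/r = 0.7300/0.08 = 9.1250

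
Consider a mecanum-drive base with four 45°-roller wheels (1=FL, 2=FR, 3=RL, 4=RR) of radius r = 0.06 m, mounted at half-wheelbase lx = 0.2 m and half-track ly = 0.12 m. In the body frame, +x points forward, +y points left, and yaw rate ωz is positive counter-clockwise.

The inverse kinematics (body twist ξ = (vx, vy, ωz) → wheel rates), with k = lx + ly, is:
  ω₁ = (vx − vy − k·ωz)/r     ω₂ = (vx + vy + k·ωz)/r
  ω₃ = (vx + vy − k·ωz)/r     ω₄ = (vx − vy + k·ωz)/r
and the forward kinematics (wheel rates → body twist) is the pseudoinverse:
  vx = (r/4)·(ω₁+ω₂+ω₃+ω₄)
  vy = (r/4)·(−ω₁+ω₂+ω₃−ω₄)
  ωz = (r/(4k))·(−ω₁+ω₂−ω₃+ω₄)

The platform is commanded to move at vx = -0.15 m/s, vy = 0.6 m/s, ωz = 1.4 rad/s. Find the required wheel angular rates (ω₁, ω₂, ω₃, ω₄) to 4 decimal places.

(-19.9667, 14.9667, 0.0333, -5.0333)

k = lx + ly = 0.2 + 0.12 = 0.3200;  k·ωz = 0.3200·1.4 = 0.4480
ω₁ (FL) = (vx − vy − k·ωz)/r = -1.1980/0.06 = -19.9667
ω₂ (FR) = (vx + vy + k·ωz)/r = 0.8980/0.06 = 14.9667
ω₃ (RL) = (vx + vy − k·ωz)/r = 0.0020/0.06 = 0.0333
ω₄ (RR) = (vx − vy + k·ωz)/r = -0.3020/0.06 = -5.0333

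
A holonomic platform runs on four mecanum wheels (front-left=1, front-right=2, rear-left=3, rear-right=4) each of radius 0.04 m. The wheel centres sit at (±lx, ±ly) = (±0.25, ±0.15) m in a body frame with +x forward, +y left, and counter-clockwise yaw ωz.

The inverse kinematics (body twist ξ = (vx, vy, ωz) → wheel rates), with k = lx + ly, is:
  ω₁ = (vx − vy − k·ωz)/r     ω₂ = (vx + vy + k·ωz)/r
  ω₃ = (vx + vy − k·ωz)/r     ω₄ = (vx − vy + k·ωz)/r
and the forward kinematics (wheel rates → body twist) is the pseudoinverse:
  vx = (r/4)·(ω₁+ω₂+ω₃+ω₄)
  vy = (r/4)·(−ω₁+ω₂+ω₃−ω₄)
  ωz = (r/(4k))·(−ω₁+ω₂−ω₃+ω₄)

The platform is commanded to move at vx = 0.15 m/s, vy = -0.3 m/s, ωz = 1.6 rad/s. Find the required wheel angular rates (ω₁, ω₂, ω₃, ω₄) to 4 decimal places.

(-4.7500, 12.2500, -19.7500, 27.2500)

k = lx + ly = 0.25 + 0.15 = 0.4000;  k·ωz = 0.4000·1.6 = 0.6400
ω₁ (FL) = (vx − vy − k·ωz)/r = -0.1900/0.04 = -4.7500
ω₂ (FR) = (vx + vy + k·ωz)/r = 0.4900/0.04 = 12.2500
ω₃ (RL) = (vx + vy − k·ωz)/r = -0.7900/0.04 = -19.7500
ω₄ (RR) = (vx − vy + k·ωz)/r = 1.0900/0.04 = 27.2500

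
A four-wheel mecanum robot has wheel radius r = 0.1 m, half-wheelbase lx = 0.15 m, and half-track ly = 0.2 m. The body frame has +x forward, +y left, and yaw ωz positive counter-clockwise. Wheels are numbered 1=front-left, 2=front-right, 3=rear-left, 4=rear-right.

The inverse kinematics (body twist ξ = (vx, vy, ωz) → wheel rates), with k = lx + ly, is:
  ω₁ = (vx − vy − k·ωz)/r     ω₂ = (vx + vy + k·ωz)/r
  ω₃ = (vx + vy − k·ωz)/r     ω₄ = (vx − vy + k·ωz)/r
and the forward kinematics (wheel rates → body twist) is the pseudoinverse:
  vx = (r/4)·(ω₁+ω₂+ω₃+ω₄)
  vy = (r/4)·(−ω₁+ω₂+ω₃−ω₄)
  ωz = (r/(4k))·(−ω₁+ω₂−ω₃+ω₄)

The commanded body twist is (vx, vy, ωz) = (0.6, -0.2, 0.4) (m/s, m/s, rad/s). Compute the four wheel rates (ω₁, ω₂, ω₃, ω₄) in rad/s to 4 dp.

k = lx + ly = 0.15 + 0.2 = 0.3500;  k·ωz = 0.3500·0.4 = 0.1400
ω₁ (FL) = (vx − vy − k·ωz)/r = 0.6600/0.1 = 6.6000
ω₂ (FR) = (vx + vy + k·ωz)/r = 0.5400/0.1 = 5.4000
ω₃ (RL) = (vx + vy − k·ωz)/r = 0.2600/0.1 = 2.6000
ω₄ (RR) = (vx − vy + k·ωz)/r = 0.9400/0.1 = 9.4000

(6.6000, 5.4000, 2.6000, 9.4000)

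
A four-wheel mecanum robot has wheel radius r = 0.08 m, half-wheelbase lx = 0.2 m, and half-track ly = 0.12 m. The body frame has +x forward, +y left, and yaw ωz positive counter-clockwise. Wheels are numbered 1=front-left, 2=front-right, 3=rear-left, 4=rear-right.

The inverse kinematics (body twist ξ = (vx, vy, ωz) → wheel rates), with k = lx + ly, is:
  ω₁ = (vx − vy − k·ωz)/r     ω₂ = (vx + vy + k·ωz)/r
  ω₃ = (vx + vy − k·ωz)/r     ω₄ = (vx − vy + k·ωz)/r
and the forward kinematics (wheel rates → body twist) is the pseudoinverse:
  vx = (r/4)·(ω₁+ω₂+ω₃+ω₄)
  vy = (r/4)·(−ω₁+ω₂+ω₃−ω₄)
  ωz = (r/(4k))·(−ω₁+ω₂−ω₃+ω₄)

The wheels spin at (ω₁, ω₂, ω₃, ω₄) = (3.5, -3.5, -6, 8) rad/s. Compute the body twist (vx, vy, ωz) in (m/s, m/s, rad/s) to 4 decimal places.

k = lx + ly = 0.2 + 0.12 = 0.3200
ω₁+ω₂+ω₃+ω₄ = 2.0000  →  vx = (0.08/4)·2.0000 = 0.0400
−ω₁+ω₂+ω₃−ω₄ = -21.0000  →  vy = (0.08/4)·-21.0000 = -0.4200
−ω₁+ω₂−ω₃+ω₄ = 7.0000  →  ωz = (0.08/1.2800)·7.0000 = 0.4375

(0.0400, -0.4200, 0.4375)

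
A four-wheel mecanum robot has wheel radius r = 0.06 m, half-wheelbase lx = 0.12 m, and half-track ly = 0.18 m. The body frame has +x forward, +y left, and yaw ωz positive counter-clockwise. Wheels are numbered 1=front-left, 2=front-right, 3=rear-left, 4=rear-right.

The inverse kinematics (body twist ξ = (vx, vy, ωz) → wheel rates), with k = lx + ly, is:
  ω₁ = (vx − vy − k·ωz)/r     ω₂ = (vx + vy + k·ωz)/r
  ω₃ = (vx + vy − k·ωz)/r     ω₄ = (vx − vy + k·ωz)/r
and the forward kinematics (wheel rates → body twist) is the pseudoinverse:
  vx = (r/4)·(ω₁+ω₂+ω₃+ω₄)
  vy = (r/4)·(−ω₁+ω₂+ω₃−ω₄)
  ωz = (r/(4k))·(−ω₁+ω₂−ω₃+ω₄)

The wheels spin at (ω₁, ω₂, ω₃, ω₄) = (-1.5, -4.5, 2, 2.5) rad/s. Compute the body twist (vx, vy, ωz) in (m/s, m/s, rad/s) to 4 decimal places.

(-0.0225, -0.0525, -0.1250)

k = lx + ly = 0.12 + 0.18 = 0.3000
ω₁+ω₂+ω₃+ω₄ = -1.5000  →  vx = (0.06/4)·-1.5000 = -0.0225
−ω₁+ω₂+ω₃−ω₄ = -3.5000  →  vy = (0.06/4)·-3.5000 = -0.0525
−ω₁+ω₂−ω₃+ω₄ = -2.5000  →  ωz = (0.06/1.2000)·-2.5000 = -0.1250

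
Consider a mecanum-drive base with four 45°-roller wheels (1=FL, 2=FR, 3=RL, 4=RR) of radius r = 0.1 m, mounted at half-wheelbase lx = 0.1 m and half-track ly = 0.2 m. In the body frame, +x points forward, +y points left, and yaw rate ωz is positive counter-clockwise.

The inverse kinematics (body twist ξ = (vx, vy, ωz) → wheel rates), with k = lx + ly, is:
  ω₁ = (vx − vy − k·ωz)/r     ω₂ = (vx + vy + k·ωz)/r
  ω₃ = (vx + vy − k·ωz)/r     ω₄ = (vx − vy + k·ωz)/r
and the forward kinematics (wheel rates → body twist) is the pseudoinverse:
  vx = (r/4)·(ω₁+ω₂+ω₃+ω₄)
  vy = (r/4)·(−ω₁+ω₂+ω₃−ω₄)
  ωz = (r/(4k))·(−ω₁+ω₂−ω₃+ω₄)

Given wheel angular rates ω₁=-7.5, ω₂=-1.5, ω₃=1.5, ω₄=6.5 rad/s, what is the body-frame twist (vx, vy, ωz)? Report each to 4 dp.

(-0.0250, 0.0250, 0.9167)

k = lx + ly = 0.1 + 0.2 = 0.3000
ω₁+ω₂+ω₃+ω₄ = -1.0000  →  vx = (0.1/4)·-1.0000 = -0.0250
−ω₁+ω₂+ω₃−ω₄ = 1.0000  →  vy = (0.1/4)·1.0000 = 0.0250
−ω₁+ω₂−ω₃+ω₄ = 11.0000  →  ωz = (0.1/1.2000)·11.0000 = 0.9167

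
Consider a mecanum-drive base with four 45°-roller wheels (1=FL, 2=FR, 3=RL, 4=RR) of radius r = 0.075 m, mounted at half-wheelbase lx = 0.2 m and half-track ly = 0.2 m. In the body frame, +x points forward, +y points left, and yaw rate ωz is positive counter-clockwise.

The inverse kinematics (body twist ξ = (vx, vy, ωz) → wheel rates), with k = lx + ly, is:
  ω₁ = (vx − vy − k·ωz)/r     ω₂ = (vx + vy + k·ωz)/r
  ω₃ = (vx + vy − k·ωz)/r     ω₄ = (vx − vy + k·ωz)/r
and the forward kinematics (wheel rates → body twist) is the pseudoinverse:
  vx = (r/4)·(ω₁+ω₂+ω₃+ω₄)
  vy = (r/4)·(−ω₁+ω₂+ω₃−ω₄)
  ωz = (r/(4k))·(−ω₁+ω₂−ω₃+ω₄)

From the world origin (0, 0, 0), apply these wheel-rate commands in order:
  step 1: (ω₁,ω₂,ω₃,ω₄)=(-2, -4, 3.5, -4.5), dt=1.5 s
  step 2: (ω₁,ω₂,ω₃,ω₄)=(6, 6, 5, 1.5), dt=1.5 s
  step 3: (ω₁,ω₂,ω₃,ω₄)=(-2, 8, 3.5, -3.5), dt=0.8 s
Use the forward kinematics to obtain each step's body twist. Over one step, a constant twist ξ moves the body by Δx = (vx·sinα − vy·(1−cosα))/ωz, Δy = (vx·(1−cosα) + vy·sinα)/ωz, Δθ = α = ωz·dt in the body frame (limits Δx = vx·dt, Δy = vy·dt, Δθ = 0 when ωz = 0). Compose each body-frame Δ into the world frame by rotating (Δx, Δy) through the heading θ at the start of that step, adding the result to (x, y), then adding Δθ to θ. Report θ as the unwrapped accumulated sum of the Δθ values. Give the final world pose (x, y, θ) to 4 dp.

step 1: ξ=(vx,vy,ωz)=(-0.1312, 0.1125, -0.4687), dt=1.5 → body Δ=(-0.1241, 0.2216, -0.7031) → world pose (-0.1241, 0.2216, -0.7031)
step 2: ξ=(vx,vy,ωz)=(0.3469, 0.0656, -0.1641), dt=1.5 → body Δ=(0.5271, 0.0337, -0.2461) → world pose (0.2998, -0.0935, -0.9492)
step 3: ξ=(vx,vy,ωz)=(0.1125, 0.3187, 0.1406), dt=0.8 → body Δ=(0.0755, 0.2595, 0.1125) → world pose (0.5547, -0.0037, -0.8367)

(0.5547, -0.0037, -0.8367)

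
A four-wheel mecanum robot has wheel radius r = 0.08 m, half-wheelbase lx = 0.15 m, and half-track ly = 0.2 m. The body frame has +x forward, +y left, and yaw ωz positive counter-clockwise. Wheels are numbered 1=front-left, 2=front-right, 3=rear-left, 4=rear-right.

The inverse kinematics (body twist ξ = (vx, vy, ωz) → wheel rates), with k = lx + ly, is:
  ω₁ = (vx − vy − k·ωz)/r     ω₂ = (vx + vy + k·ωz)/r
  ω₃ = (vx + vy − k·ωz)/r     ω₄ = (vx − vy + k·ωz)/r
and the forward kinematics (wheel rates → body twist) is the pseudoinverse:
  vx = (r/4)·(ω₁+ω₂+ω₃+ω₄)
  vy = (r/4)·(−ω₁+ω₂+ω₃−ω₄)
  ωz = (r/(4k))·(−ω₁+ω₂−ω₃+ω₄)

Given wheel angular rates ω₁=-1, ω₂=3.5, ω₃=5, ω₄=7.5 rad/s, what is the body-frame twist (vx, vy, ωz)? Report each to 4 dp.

k = lx + ly = 0.15 + 0.2 = 0.3500
ω₁+ω₂+ω₃+ω₄ = 15.0000  →  vx = (0.08/4)·15.0000 = 0.3000
−ω₁+ω₂+ω₃−ω₄ = 2.0000  →  vy = (0.08/4)·2.0000 = 0.0400
−ω₁+ω₂−ω₃+ω₄ = 7.0000  →  ωz = (0.08/1.4000)·7.0000 = 0.4000

(0.3000, 0.0400, 0.4000)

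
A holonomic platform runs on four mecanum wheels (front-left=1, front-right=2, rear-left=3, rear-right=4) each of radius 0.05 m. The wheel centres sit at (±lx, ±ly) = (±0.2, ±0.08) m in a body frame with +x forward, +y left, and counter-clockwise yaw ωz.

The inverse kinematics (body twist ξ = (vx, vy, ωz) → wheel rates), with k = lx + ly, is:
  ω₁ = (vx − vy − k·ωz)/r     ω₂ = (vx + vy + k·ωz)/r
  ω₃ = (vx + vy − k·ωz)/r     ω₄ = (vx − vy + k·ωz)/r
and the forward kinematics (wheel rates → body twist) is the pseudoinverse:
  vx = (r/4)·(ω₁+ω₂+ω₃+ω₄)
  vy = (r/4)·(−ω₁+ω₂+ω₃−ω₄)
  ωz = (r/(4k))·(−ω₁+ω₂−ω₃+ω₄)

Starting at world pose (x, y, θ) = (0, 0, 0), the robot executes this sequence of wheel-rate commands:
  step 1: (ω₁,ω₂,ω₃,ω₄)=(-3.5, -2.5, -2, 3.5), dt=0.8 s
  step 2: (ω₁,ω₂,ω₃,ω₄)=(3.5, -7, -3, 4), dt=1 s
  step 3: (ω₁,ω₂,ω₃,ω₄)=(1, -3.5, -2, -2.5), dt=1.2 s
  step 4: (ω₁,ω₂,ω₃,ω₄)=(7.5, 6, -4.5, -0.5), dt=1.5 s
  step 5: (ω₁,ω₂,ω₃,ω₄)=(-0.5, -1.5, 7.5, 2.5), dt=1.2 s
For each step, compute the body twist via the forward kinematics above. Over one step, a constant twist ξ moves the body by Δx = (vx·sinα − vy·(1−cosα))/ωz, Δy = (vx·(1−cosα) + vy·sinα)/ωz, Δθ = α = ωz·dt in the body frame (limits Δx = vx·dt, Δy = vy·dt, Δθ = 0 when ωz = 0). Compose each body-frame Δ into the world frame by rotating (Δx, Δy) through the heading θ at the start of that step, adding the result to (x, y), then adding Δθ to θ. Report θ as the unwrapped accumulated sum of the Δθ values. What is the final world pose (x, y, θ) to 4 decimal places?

step 1: ξ=(vx,vy,ωz)=(-0.0563, -0.0563, 0.2902), dt=0.8 → body Δ=(-0.0394, -0.0498, 0.2321) → world pose (-0.0394, -0.0498, 0.2321)
step 2: ξ=(vx,vy,ωz)=(-0.0313, -0.2188, -0.1562), dt=1.0 → body Δ=(-0.0482, -0.2154, -0.1562) → world pose (-0.0367, -0.2705, 0.0759)
step 3: ξ=(vx,vy,ωz)=(-0.0875, -0.0500, -0.2232), dt=1.2 → body Δ=(-0.1117, -0.0453, -0.2679) → world pose (-0.1447, -0.3242, -0.1920)
step 4: ξ=(vx,vy,ωz)=(0.1063, -0.0687, 0.1116), dt=1.5 → body Δ=(0.1672, -0.0893, 0.1674) → world pose (0.0024, -0.4438, -0.0246)
step 5: ξ=(vx,vy,ωz)=(0.1000, 0.0500, -0.2679), dt=1.2 → body Δ=(0.1275, 0.0399, -0.3214) → world pose (0.1309, -0.4071, -0.3460)

(0.1309, -0.4071, -0.3460)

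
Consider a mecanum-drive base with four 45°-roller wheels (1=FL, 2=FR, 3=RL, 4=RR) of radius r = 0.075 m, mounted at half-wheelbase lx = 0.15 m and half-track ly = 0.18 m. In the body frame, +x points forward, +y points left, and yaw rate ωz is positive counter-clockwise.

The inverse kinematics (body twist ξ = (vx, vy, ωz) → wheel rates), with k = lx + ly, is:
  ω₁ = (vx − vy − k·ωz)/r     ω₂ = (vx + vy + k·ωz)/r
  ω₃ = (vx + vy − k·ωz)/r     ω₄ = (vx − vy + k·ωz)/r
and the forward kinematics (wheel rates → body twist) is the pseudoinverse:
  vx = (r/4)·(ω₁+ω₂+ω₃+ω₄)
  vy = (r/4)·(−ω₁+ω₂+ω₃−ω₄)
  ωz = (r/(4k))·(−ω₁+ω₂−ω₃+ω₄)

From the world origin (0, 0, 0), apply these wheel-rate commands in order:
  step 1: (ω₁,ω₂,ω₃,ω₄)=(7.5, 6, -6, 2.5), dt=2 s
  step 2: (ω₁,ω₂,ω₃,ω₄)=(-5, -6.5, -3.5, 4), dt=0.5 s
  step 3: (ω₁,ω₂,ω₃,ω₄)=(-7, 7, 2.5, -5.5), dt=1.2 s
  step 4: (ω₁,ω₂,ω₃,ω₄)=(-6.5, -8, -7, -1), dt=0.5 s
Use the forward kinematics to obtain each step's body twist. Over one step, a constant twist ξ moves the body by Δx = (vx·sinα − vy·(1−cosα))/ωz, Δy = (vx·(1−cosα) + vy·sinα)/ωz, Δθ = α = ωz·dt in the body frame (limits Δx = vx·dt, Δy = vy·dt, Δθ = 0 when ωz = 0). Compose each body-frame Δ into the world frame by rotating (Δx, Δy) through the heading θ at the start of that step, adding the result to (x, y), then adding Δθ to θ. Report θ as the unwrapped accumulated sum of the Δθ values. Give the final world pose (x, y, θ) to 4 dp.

(0.0407, -0.4167, 1.5028)

step 1: ξ=(vx,vy,ωz)=(0.1875, -0.1875, 0.3977), dt=2.0 → body Δ=(0.4781, -0.1952, 0.7955) → world pose (0.4781, -0.1952, 0.7955)
step 2: ξ=(vx,vy,ωz)=(-0.2062, -0.1688, 0.3409), dt=0.5 → body Δ=(-0.0955, -0.0927, 0.1705) → world pose (0.4775, -0.3283, 0.9659)
step 3: ξ=(vx,vy,ωz)=(-0.0562, 0.4125, 0.3409), dt=1.2 → body Δ=(-0.1655, 0.4677, 0.4091) → world pose (-0.0013, -0.1985, 1.3750)
step 4: ξ=(vx,vy,ωz)=(-0.4219, -0.1406, 0.2557), dt=0.5 → body Δ=(-0.2059, -0.0836, 0.1278) → world pose (0.0407, -0.4167, 1.5028)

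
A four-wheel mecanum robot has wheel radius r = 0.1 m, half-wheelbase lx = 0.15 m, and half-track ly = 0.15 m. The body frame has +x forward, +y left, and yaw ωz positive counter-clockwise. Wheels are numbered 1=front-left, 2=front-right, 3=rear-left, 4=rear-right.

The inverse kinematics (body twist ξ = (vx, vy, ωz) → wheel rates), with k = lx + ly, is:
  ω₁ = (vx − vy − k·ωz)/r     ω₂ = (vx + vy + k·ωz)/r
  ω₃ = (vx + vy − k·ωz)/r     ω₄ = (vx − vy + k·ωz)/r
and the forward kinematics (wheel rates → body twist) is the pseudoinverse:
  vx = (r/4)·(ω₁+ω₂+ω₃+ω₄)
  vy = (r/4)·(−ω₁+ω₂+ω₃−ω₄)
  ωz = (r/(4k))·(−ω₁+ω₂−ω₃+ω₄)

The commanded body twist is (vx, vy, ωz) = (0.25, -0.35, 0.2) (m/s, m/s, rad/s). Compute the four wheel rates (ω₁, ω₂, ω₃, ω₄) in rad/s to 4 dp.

(5.4000, -0.4000, -1.6000, 6.6000)

k = lx + ly = 0.15 + 0.15 = 0.3000;  k·ωz = 0.3000·0.2 = 0.0600
ω₁ (FL) = (vx − vy − k·ωz)/r = 0.5400/0.1 = 5.4000
ω₂ (FR) = (vx + vy + k·ωz)/r = -0.0400/0.1 = -0.4000
ω₃ (RL) = (vx + vy − k·ωz)/r = -0.1600/0.1 = -1.6000
ω₄ (RR) = (vx − vy + k·ωz)/r = 0.6600/0.1 = 6.6000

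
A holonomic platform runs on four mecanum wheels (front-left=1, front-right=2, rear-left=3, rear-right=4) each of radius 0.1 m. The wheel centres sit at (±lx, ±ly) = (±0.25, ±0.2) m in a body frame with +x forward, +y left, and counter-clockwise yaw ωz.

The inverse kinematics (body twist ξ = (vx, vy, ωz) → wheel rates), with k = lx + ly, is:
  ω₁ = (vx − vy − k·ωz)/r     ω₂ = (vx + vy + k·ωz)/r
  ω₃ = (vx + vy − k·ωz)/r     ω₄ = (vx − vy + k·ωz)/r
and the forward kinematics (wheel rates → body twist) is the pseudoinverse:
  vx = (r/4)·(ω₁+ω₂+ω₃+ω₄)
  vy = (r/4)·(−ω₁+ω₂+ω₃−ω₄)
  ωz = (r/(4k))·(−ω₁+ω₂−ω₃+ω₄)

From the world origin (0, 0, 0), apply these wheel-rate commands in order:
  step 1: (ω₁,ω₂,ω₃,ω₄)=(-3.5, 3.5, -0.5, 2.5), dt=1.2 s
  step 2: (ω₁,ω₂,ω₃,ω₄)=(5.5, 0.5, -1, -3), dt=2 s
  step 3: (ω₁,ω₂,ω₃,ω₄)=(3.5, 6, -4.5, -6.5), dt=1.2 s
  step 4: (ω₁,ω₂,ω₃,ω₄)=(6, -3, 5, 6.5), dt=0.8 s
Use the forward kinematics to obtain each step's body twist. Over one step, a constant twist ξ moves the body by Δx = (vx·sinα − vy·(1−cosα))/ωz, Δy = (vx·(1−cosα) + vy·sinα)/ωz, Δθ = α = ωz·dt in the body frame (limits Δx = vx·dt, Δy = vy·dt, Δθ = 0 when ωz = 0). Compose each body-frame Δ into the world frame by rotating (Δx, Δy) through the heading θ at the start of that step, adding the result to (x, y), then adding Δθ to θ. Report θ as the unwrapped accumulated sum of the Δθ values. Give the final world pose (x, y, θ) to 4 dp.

(0.3484, -0.1174, -0.4111)

step 1: ξ=(vx,vy,ωz)=(0.0500, 0.1000, 0.5556), dt=1.2 → body Δ=(0.0171, 0.1306, 0.6667) → world pose (0.0171, 0.1306, 0.6667)
step 2: ξ=(vx,vy,ωz)=(0.0500, -0.0750, -0.3889), dt=2.0 → body Δ=(0.0348, -0.1723, -0.7778) → world pose (0.1510, 0.0167, -0.1111)
step 3: ξ=(vx,vy,ωz)=(-0.0375, 0.1125, 0.0278), dt=1.2 → body Δ=(-0.0472, 0.1342, 0.0333) → world pose (0.1189, 0.1553, -0.0778)
step 4: ξ=(vx,vy,ωz)=(0.3625, -0.2625, -0.4167), dt=0.8 → body Δ=(0.2500, -0.2540, -0.3333) → world pose (0.3484, -0.1174, -0.4111)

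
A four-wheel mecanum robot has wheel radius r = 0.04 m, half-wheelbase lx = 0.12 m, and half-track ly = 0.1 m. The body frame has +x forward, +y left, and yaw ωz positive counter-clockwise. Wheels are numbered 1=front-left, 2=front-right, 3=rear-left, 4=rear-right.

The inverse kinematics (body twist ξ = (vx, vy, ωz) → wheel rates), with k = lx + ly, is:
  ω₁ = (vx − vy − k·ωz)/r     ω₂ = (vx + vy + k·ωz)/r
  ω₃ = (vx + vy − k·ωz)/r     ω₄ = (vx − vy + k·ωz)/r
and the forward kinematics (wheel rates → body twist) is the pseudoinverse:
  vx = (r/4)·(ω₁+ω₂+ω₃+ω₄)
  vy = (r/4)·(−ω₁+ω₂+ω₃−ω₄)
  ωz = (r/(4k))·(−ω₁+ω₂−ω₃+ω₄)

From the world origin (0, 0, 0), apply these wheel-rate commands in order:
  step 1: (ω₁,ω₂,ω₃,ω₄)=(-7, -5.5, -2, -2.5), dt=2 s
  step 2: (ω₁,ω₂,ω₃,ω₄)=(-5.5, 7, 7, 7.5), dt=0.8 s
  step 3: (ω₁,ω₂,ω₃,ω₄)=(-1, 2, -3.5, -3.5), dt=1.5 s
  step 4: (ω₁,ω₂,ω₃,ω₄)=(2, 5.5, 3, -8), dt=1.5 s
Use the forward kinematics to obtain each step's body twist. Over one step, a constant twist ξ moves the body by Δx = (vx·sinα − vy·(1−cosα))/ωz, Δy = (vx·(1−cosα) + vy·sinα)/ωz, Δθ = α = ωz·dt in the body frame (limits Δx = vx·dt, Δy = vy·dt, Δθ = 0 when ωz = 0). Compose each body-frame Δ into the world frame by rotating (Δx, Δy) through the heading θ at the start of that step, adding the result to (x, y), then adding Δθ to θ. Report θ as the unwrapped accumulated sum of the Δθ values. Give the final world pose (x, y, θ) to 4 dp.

(-0.4234, 0.3408, 0.2568)

step 1: ξ=(vx,vy,ωz)=(-0.1700, 0.0200, 0.0455), dt=2.0 → body Δ=(-0.3413, 0.0245, 0.0909) → world pose (-0.3413, 0.0245, 0.0909)
step 2: ξ=(vx,vy,ωz)=(0.1600, 0.1200, 0.5909), dt=0.8 → body Δ=(0.1010, 0.1222, 0.4727) → world pose (-0.2518, 0.1553, 0.5636)
step 3: ξ=(vx,vy,ωz)=(-0.0600, 0.0300, 0.1364), dt=1.5 → body Δ=(-0.0940, 0.0355, 0.2045) → world pose (-0.3502, 0.1351, 0.7682)
step 4: ξ=(vx,vy,ωz)=(0.0250, 0.1450, -0.3409), dt=1.5 → body Δ=(0.0903, 0.1988, -0.5114) → world pose (-0.4234, 0.3408, 0.2568)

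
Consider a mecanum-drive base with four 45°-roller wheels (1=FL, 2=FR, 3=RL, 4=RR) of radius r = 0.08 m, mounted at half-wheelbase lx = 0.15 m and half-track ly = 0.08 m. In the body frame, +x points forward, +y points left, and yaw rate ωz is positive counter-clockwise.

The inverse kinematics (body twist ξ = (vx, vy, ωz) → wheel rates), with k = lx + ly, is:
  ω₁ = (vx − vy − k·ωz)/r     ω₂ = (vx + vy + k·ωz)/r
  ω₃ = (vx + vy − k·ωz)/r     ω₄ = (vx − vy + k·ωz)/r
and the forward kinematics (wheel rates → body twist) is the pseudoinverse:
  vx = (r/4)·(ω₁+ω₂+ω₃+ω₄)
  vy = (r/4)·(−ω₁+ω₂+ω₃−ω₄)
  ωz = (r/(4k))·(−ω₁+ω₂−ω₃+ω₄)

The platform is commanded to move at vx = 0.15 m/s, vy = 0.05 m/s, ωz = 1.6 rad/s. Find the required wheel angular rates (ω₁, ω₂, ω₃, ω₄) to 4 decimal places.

(-3.3500, 7.1000, -2.1000, 5.8500)

k = lx + ly = 0.15 + 0.08 = 0.2300;  k·ωz = 0.2300·1.6 = 0.3680
ω₁ (FL) = (vx − vy − k·ωz)/r = -0.2680/0.08 = -3.3500
ω₂ (FR) = (vx + vy + k·ωz)/r = 0.5680/0.08 = 7.1000
ω₃ (RL) = (vx + vy − k·ωz)/r = -0.1680/0.08 = -2.1000
ω₄ (RR) = (vx − vy + k·ωz)/r = 0.4680/0.08 = 5.8500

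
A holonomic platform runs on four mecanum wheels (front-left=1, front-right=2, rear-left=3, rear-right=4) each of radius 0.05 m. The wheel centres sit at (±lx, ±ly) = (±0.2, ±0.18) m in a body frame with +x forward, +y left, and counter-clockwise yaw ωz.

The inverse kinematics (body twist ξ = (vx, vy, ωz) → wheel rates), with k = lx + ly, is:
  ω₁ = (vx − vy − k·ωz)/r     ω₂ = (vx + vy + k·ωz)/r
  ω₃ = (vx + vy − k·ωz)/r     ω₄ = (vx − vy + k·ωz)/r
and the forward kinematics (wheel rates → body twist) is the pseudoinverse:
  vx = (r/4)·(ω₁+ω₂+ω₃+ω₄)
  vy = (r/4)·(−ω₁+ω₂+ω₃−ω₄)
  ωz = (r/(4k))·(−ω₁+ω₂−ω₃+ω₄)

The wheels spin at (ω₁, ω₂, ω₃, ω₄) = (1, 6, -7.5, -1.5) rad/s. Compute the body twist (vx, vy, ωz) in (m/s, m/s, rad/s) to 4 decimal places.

(-0.0250, -0.0125, 0.3618)

k = lx + ly = 0.2 + 0.18 = 0.3800
ω₁+ω₂+ω₃+ω₄ = -2.0000  →  vx = (0.05/4)·-2.0000 = -0.0250
−ω₁+ω₂+ω₃−ω₄ = -1.0000  →  vy = (0.05/4)·-1.0000 = -0.0125
−ω₁+ω₂−ω₃+ω₄ = 11.0000  →  ωz = (0.05/1.5200)·11.0000 = 0.3618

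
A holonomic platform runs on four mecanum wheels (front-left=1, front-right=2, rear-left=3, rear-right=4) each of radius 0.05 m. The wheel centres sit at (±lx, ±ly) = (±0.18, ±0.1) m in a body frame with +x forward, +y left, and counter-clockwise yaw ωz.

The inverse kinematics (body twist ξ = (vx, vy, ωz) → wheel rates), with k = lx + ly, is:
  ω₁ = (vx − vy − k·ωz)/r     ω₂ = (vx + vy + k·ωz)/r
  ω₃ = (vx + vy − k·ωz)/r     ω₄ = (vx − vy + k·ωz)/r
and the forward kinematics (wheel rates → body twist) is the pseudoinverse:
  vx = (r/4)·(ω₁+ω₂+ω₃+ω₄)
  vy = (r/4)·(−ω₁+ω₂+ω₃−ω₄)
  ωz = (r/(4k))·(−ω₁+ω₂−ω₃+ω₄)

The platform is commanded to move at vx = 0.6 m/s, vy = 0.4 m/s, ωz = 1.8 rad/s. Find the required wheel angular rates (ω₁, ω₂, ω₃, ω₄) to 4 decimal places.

(-6.0800, 30.0800, 9.9200, 14.0800)

k = lx + ly = 0.18 + 0.1 = 0.2800;  k·ωz = 0.2800·1.8 = 0.5040
ω₁ (FL) = (vx − vy − k·ωz)/r = -0.3040/0.05 = -6.0800
ω₂ (FR) = (vx + vy + k·ωz)/r = 1.5040/0.05 = 30.0800
ω₃ (RL) = (vx + vy − k·ωz)/r = 0.4960/0.05 = 9.9200
ω₄ (RR) = (vx − vy + k·ωz)/r = 0.7040/0.05 = 14.0800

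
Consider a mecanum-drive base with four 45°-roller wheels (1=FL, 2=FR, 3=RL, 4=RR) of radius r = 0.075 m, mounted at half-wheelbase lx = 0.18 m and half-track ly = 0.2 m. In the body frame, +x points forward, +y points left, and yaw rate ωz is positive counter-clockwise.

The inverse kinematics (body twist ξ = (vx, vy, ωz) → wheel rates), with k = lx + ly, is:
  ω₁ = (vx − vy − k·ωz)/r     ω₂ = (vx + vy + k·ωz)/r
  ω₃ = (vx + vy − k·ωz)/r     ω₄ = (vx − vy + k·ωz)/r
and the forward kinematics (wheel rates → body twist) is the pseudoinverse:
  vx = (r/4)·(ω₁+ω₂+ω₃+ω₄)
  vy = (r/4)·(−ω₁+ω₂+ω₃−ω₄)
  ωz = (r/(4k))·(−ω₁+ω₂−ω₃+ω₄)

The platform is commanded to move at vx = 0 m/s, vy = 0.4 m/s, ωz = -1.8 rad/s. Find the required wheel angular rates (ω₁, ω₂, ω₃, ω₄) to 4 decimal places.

k = lx + ly = 0.18 + 0.2 = 0.3800;  k·ωz = 0.3800·-1.8 = -0.6840
ω₁ (FL) = (vx − vy − k·ωz)/r = 0.2840/0.075 = 3.7867
ω₂ (FR) = (vx + vy + k·ωz)/r = -0.2840/0.075 = -3.7867
ω₃ (RL) = (vx + vy − k·ωz)/r = 1.0840/0.075 = 14.4533
ω₄ (RR) = (vx − vy + k·ωz)/r = -1.0840/0.075 = -14.4533

(3.7867, -3.7867, 14.4533, -14.4533)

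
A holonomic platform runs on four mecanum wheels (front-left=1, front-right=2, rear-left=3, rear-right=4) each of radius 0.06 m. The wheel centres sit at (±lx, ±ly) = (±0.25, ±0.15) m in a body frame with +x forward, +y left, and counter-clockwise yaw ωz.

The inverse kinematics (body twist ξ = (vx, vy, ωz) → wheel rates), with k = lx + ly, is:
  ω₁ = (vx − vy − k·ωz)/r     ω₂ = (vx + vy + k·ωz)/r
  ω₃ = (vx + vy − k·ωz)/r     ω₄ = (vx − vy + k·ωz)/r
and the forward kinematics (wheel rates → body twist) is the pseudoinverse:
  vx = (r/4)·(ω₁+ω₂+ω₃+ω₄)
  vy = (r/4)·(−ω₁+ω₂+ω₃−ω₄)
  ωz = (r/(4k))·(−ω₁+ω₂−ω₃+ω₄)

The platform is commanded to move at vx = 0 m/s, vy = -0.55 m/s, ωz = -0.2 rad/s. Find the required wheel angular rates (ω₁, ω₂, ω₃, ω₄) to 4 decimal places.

k = lx + ly = 0.25 + 0.15 = 0.4000;  k·ωz = 0.4000·-0.2 = -0.0800
ω₁ (FL) = (vx − vy − k·ωz)/r = 0.6300/0.06 = 10.5000
ω₂ (FR) = (vx + vy + k·ωz)/r = -0.6300/0.06 = -10.5000
ω₃ (RL) = (vx + vy − k·ωz)/r = -0.4700/0.06 = -7.8333
ω₄ (RR) = (vx − vy + k·ωz)/r = 0.4700/0.06 = 7.8333

(10.5000, -10.5000, -7.8333, 7.8333)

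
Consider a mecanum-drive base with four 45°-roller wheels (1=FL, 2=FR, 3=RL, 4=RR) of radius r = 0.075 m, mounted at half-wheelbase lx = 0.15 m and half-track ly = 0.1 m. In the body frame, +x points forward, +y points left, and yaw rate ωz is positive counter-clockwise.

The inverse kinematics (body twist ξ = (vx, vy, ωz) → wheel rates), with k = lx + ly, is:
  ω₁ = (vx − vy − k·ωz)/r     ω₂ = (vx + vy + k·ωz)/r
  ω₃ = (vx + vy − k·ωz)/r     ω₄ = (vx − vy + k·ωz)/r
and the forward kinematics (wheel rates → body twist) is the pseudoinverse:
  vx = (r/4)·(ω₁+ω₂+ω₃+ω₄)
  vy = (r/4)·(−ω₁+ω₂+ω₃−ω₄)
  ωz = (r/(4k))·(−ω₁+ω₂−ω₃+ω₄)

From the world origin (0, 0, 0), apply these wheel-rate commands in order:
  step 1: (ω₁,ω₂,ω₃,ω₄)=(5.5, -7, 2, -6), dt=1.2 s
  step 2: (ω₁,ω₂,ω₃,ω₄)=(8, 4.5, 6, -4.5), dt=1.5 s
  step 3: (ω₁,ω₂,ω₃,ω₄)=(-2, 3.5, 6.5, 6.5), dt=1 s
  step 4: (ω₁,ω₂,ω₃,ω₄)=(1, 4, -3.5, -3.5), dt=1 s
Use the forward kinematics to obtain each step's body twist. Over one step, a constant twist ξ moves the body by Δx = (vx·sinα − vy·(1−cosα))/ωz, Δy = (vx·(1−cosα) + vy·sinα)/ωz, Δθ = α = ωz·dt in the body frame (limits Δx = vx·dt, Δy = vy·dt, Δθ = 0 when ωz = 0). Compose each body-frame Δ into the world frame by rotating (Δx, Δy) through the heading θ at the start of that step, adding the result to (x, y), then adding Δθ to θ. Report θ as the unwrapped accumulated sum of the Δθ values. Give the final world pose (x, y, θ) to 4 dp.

(-0.5840, -0.4229, -2.7825)

step 1: ξ=(vx,vy,ωz)=(-0.1031, -0.0844, -1.5375), dt=1.2 → body Δ=(-0.1343, 0.0324, -1.8450) → world pose (-0.1343, 0.0324, -1.8450)
step 2: ξ=(vx,vy,ωz)=(0.2625, 0.1312, -1.0500), dt=1.5 → body Δ=(0.3755, -0.1261, -1.5750) → world pose (-0.3573, -0.2950, -3.4200)
step 3: ξ=(vx,vy,ωz)=(0.2719, 0.1031, 0.4125), dt=1.0 → body Δ=(0.2433, 0.1555, 0.4125) → world pose (-0.6340, -0.3776, -3.0075)
step 4: ξ=(vx,vy,ωz)=(-0.0375, 0.0562, 0.2250), dt=1.0 → body Δ=(-0.0435, 0.0516, 0.2250) → world pose (-0.5840, -0.4229, -2.7825)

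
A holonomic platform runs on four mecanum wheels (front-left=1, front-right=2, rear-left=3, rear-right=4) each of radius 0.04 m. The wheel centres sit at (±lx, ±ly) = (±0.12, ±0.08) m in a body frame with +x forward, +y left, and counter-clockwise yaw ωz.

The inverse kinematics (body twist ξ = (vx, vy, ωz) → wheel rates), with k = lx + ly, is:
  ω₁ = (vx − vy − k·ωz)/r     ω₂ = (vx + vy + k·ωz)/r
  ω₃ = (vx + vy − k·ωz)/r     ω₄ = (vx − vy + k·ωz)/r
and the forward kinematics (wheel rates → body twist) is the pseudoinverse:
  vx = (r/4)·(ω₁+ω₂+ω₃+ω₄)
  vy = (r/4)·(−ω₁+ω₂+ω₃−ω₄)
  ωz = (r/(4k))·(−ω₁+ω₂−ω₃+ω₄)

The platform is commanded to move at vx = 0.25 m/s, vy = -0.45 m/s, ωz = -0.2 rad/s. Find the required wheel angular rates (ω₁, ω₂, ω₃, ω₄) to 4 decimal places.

(18.5000, -6.0000, -4.0000, 16.5000)

k = lx + ly = 0.12 + 0.08 = 0.2000;  k·ωz = 0.2000·-0.2 = -0.0400
ω₁ (FL) = (vx − vy − k·ωz)/r = 0.7400/0.04 = 18.5000
ω₂ (FR) = (vx + vy + k·ωz)/r = -0.2400/0.04 = -6.0000
ω₃ (RL) = (vx + vy − k·ωz)/r = -0.1600/0.04 = -4.0000
ω₄ (RR) = (vx − vy + k·ωz)/r = 0.6600/0.04 = 16.5000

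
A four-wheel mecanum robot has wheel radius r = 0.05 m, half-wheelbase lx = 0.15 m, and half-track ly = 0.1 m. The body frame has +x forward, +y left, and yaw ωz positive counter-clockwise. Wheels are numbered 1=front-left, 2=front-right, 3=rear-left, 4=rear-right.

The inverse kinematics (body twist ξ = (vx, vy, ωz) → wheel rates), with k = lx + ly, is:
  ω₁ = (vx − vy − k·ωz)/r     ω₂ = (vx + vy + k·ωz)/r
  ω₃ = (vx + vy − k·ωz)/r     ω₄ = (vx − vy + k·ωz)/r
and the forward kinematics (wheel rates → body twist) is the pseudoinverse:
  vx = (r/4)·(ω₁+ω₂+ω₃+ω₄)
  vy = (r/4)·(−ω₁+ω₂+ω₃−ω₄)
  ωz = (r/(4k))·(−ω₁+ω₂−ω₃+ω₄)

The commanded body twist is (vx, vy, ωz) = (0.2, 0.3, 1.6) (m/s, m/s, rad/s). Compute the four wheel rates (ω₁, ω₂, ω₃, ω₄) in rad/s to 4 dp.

(-10.0000, 18.0000, 2.0000, 6.0000)

k = lx + ly = 0.15 + 0.1 = 0.2500;  k·ωz = 0.2500·1.6 = 0.4000
ω₁ (FL) = (vx − vy − k·ωz)/r = -0.5000/0.05 = -10.0000
ω₂ (FR) = (vx + vy + k·ωz)/r = 0.9000/0.05 = 18.0000
ω₃ (RL) = (vx + vy − k·ωz)/r = 0.1000/0.05 = 2.0000
ω₄ (RR) = (vx − vy + k·ωz)/r = 0.3000/0.05 = 6.0000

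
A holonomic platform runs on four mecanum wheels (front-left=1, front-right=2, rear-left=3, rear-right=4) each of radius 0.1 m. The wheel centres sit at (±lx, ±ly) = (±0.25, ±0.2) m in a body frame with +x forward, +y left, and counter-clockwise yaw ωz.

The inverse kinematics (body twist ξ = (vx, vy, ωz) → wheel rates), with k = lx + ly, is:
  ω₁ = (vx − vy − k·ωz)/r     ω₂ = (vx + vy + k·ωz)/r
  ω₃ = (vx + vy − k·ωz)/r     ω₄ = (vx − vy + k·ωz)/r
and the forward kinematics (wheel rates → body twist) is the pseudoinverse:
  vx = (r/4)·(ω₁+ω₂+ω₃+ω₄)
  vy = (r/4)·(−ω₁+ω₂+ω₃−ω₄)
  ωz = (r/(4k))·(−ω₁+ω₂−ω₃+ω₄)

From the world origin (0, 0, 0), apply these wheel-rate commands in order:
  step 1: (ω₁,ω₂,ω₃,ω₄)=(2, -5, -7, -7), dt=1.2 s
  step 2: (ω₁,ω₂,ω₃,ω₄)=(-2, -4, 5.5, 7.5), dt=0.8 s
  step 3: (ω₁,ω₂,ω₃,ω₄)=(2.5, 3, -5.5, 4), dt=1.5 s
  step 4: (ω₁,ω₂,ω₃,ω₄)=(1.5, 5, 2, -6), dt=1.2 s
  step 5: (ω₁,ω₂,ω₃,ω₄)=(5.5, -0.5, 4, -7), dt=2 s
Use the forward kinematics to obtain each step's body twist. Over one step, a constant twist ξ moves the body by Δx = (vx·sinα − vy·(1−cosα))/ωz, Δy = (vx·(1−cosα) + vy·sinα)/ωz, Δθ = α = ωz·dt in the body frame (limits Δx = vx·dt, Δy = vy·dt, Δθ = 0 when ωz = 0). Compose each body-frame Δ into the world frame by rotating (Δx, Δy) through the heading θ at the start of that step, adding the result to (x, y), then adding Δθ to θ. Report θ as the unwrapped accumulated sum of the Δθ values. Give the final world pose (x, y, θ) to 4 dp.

(-0.1028, -0.1320, -1.8222)

step 1: ξ=(vx,vy,ωz)=(-0.4250, -0.1750, -0.3889), dt=1.2 → body Δ=(-0.5398, -0.0856, -0.4667) → world pose (-0.5398, -0.0856, -0.4667)
step 2: ξ=(vx,vy,ωz)=(0.1750, -0.1000, 0.0000), dt=0.8 → body Δ=(0.1400, -0.0800, 0.0000) → world pose (-0.4508, -0.2200, -0.4667)
step 3: ξ=(vx,vy,ωz)=(0.1000, -0.2250, 0.5556), dt=1.5 → body Δ=(0.2659, -0.2408, 0.8333) → world pose (-0.3216, -0.5547, 0.3667)
step 4: ξ=(vx,vy,ωz)=(0.0625, 0.2875, -0.2500), dt=1.2 → body Δ=(0.1252, 0.3287, -0.3000) → world pose (-0.3226, -0.2030, 0.0667)
step 5: ξ=(vx,vy,ωz)=(0.0500, 0.1250, -0.9444), dt=2.0 → body Δ=(0.2240, 0.0562, -1.8889) → world pose (-0.1028, -0.1320, -1.8222)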